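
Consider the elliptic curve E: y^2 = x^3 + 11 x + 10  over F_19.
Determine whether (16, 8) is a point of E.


Check whether y^2 = x^3 + 11 x + 10 (mod 19) for (x, y) = (16, 8).
LHS: y^2 = 8^2 mod 19 = 7
RHS: x^3 + 11 x + 10 = 16^3 + 11*16 + 10 mod 19 = 7
LHS = RHS

Yes, on the curve


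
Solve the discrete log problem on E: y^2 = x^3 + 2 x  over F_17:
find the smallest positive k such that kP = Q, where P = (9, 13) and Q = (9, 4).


Enumerate multiples of P until we hit Q = (9, 4):
  1P = (9, 13)
  2P = (8, 1)
  3P = (8, 16)
  4P = (9, 4)
Match found at i = 4.

k = 4


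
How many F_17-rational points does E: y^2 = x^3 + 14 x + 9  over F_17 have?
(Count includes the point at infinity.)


For each x in F_17, count y with y^2 = x^3 + 14 x + 9 mod 17:
  x = 0: RHS = 9, y in [3, 14]  -> 2 point(s)
  x = 5: RHS = 0, y in [0]  -> 1 point(s)
  x = 7: RHS = 8, y in [5, 12]  -> 2 point(s)
  x = 8: RHS = 4, y in [2, 15]  -> 2 point(s)
  x = 11: RHS = 15, y in [7, 10]  -> 2 point(s)
  x = 12: RHS = 1, y in [1, 16]  -> 2 point(s)
  x = 13: RHS = 8, y in [5, 12]  -> 2 point(s)
  x = 14: RHS = 8, y in [5, 12]  -> 2 point(s)
Affine points: 15. Add the point at infinity: total = 16.

#E(F_17) = 16


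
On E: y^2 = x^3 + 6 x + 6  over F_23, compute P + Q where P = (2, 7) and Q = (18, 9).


P != Q, so use the chord formula.
s = (y2 - y1) / (x2 - x1) = (2) / (16) mod 23 = 3
x3 = s^2 - x1 - x2 mod 23 = 3^2 - 2 - 18 = 12
y3 = s (x1 - x3) - y1 mod 23 = 3 * (2 - 12) - 7 = 9

P + Q = (12, 9)


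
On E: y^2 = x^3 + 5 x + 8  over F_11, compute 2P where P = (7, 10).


Doubling: s = (3 x1^2 + a) / (2 y1)
s = (3*7^2 + 5) / (2*10) mod 11 = 1
x3 = s^2 - 2 x1 mod 11 = 1^2 - 2*7 = 9
y3 = s (x1 - x3) - y1 mod 11 = 1 * (7 - 9) - 10 = 10

2P = (9, 10)


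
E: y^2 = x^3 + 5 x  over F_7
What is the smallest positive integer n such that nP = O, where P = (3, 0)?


Compute successive multiples of P until we hit O:
  1P = (3, 0)
  2P = O

ord(P) = 2


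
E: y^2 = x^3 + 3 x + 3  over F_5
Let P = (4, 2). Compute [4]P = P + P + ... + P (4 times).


k = 4 = 100_2 (binary, LSB first: 001)
Double-and-add from P = (4, 2):
  bit 0 = 0: acc unchanged = O
  bit 1 = 0: acc unchanged = O
  bit 2 = 1: acc = O + (4, 3) = (4, 3)

4P = (4, 3)


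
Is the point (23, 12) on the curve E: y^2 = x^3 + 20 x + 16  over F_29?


Check whether y^2 = x^3 + 20 x + 16 (mod 29) for (x, y) = (23, 12).
LHS: y^2 = 12^2 mod 29 = 28
RHS: x^3 + 20 x + 16 = 23^3 + 20*23 + 16 mod 29 = 28
LHS = RHS

Yes, on the curve


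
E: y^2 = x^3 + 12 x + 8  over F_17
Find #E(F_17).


For each x in F_17, count y with y^2 = x^3 + 12 x + 8 mod 17:
  x = 0: RHS = 8, y in [5, 12]  -> 2 point(s)
  x = 1: RHS = 4, y in [2, 15]  -> 2 point(s)
  x = 4: RHS = 1, y in [1, 16]  -> 2 point(s)
  x = 8: RHS = 4, y in [2, 15]  -> 2 point(s)
  x = 11: RHS = 9, y in [3, 14]  -> 2 point(s)
  x = 13: RHS = 15, y in [7, 10]  -> 2 point(s)
  x = 14: RHS = 13, y in [8, 9]  -> 2 point(s)
Affine points: 14. Add the point at infinity: total = 15.

#E(F_17) = 15


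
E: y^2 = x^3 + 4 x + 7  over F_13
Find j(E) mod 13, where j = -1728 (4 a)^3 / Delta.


Delta = -16(4 a^3 + 27 b^2) mod 13 = 8
-1728 * (4 a)^3 = -1728 * (4*4)^3 mod 13 = 1
j = 1 * 8^(-1) mod 13 = 5

j = 5 (mod 13)


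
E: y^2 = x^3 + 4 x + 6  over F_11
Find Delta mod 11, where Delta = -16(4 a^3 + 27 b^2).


4 a^3 + 27 b^2 = 4*4^3 + 27*6^2 = 256 + 972 = 1228
Delta = -16 * (1228) = -19648
Delta mod 11 = 9

Delta = 9 (mod 11)


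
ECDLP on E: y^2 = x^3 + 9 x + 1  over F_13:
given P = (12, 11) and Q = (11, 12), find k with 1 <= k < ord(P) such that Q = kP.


Enumerate multiples of P until we hit Q = (11, 12):
  1P = (12, 11)
  2P = (11, 12)
Match found at i = 2.

k = 2


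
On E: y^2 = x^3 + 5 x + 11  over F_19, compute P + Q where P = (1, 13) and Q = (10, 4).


P != Q, so use the chord formula.
s = (y2 - y1) / (x2 - x1) = (10) / (9) mod 19 = 18
x3 = s^2 - x1 - x2 mod 19 = 18^2 - 1 - 10 = 9
y3 = s (x1 - x3) - y1 mod 19 = 18 * (1 - 9) - 13 = 14

P + Q = (9, 14)


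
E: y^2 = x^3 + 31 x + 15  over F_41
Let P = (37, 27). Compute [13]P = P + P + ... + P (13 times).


k = 13 = 1101_2 (binary, LSB first: 1011)
Double-and-add from P = (37, 27):
  bit 0 = 1: acc = O + (37, 27) = (37, 27)
  bit 1 = 0: acc unchanged = (37, 27)
  bit 2 = 1: acc = (37, 27) + (23, 12) = (38, 10)
  bit 3 = 1: acc = (38, 10) + (32, 27) = (28, 30)

13P = (28, 30)


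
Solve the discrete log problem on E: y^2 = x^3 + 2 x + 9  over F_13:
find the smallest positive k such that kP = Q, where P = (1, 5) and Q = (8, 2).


Enumerate multiples of P until we hit Q = (8, 2):
  1P = (1, 5)
  2P = (8, 11)
  3P = (5, 12)
  4P = (6, 9)
  5P = (3, 9)
  6P = (0, 10)
  7P = (11, 6)
  8P = (4, 9)
  9P = (4, 4)
  10P = (11, 7)
  11P = (0, 3)
  12P = (3, 4)
  13P = (6, 4)
  14P = (5, 1)
  15P = (8, 2)
Match found at i = 15.

k = 15


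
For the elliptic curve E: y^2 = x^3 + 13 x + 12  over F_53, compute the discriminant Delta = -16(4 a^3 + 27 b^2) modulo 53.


4 a^3 + 27 b^2 = 4*13^3 + 27*12^2 = 8788 + 3888 = 12676
Delta = -16 * (12676) = -202816
Delta mod 53 = 15

Delta = 15 (mod 53)


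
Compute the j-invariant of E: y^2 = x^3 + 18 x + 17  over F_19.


Delta = -16(4 a^3 + 27 b^2) mod 19 = 8
-1728 * (4 a)^3 = -1728 * (4*18)^3 mod 19 = 12
j = 12 * 8^(-1) mod 19 = 11

j = 11 (mod 19)


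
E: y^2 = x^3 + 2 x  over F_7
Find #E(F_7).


For each x in F_7, count y with y^2 = x^3 + 2 x + 0 mod 7:
  x = 0: RHS = 0, y in [0]  -> 1 point(s)
  x = 4: RHS = 2, y in [3, 4]  -> 2 point(s)
  x = 5: RHS = 2, y in [3, 4]  -> 2 point(s)
  x = 6: RHS = 4, y in [2, 5]  -> 2 point(s)
Affine points: 7. Add the point at infinity: total = 8.

#E(F_7) = 8


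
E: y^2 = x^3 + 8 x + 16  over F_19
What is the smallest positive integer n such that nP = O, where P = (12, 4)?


Compute successive multiples of P until we hit O:
  1P = (12, 4)
  2P = (18, 8)
  3P = (0, 4)
  4P = (7, 15)
  5P = (17, 7)
  6P = (1, 14)
  7P = (4, 6)
  8P = (9, 0)
  ... (continuing to 16P)
  16P = O

ord(P) = 16


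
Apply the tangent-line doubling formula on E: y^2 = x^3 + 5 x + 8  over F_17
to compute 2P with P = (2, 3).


Doubling: s = (3 x1^2 + a) / (2 y1)
s = (3*2^2 + 5) / (2*3) mod 17 = 0
x3 = s^2 - 2 x1 mod 17 = 0^2 - 2*2 = 13
y3 = s (x1 - x3) - y1 mod 17 = 0 * (2 - 13) - 3 = 14

2P = (13, 14)


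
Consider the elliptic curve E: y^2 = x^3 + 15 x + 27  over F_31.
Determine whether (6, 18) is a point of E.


Check whether y^2 = x^3 + 15 x + 27 (mod 31) for (x, y) = (6, 18).
LHS: y^2 = 18^2 mod 31 = 14
RHS: x^3 + 15 x + 27 = 6^3 + 15*6 + 27 mod 31 = 23
LHS != RHS

No, not on the curve


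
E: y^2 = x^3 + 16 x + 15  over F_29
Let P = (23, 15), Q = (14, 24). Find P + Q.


P != Q, so use the chord formula.
s = (y2 - y1) / (x2 - x1) = (9) / (20) mod 29 = 28
x3 = s^2 - x1 - x2 mod 29 = 28^2 - 23 - 14 = 22
y3 = s (x1 - x3) - y1 mod 29 = 28 * (23 - 22) - 15 = 13

P + Q = (22, 13)


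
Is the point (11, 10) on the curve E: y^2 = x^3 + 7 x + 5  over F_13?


Check whether y^2 = x^3 + 7 x + 5 (mod 13) for (x, y) = (11, 10).
LHS: y^2 = 10^2 mod 13 = 9
RHS: x^3 + 7 x + 5 = 11^3 + 7*11 + 5 mod 13 = 9
LHS = RHS

Yes, on the curve


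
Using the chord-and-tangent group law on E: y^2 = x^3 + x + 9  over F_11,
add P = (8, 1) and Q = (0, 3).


P != Q, so use the chord formula.
s = (y2 - y1) / (x2 - x1) = (2) / (3) mod 11 = 8
x3 = s^2 - x1 - x2 mod 11 = 8^2 - 8 - 0 = 1
y3 = s (x1 - x3) - y1 mod 11 = 8 * (8 - 1) - 1 = 0

P + Q = (1, 0)


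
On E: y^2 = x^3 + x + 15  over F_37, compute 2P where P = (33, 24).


Doubling: s = (3 x1^2 + a) / (2 y1)
s = (3*33^2 + 1) / (2*24) mod 37 = 28
x3 = s^2 - 2 x1 mod 37 = 28^2 - 2*33 = 15
y3 = s (x1 - x3) - y1 mod 37 = 28 * (33 - 15) - 24 = 36

2P = (15, 36)


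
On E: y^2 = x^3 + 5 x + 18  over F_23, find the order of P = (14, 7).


Compute successive multiples of P until we hit O:
  1P = (14, 7)
  2P = (22, 9)
  3P = (0, 8)
  4P = (11, 1)
  5P = (2, 17)
  6P = (16, 10)
  7P = (1, 1)
  8P = (1, 22)
  ... (continuing to 15P)
  15P = O

ord(P) = 15


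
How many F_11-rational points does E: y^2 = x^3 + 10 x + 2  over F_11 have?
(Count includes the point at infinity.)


For each x in F_11, count y with y^2 = x^3 + 10 x + 2 mod 11:
  x = 3: RHS = 4, y in [2, 9]  -> 2 point(s)
  x = 5: RHS = 1, y in [1, 10]  -> 2 point(s)
  x = 6: RHS = 3, y in [5, 6]  -> 2 point(s)
  x = 8: RHS = 0, y in [0]  -> 1 point(s)
Affine points: 7. Add the point at infinity: total = 8.

#E(F_11) = 8


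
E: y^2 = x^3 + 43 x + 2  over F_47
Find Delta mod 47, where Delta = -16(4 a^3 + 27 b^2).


4 a^3 + 27 b^2 = 4*43^3 + 27*2^2 = 318028 + 108 = 318136
Delta = -16 * (318136) = -5090176
Delta mod 47 = 18

Delta = 18 (mod 47)


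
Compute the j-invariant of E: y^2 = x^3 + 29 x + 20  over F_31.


Delta = -16(4 a^3 + 27 b^2) mod 31 = 10
-1728 * (4 a)^3 = -1728 * (4*29)^3 mod 31 = 27
j = 27 * 10^(-1) mod 31 = 12

j = 12 (mod 31)


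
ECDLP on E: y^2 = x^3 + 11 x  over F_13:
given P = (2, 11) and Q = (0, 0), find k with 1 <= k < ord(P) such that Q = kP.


Enumerate multiples of P until we hit Q = (0, 0):
  1P = (2, 11)
  2P = (12, 1)
  3P = (0, 0)
Match found at i = 3.

k = 3


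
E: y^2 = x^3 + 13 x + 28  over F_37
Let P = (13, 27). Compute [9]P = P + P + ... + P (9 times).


k = 9 = 1001_2 (binary, LSB first: 1001)
Double-and-add from P = (13, 27):
  bit 0 = 1: acc = O + (13, 27) = (13, 27)
  bit 1 = 0: acc unchanged = (13, 27)
  bit 2 = 0: acc unchanged = (13, 27)
  bit 3 = 1: acc = (13, 27) + (24, 20) = (16, 22)

9P = (16, 22)


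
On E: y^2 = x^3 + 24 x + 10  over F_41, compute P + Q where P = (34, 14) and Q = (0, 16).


P != Q, so use the chord formula.
s = (y2 - y1) / (x2 - x1) = (2) / (7) mod 41 = 12
x3 = s^2 - x1 - x2 mod 41 = 12^2 - 34 - 0 = 28
y3 = s (x1 - x3) - y1 mod 41 = 12 * (34 - 28) - 14 = 17

P + Q = (28, 17)


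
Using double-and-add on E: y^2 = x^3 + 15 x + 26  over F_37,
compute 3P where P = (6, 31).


k = 3 = 11_2 (binary, LSB first: 11)
Double-and-add from P = (6, 31):
  bit 0 = 1: acc = O + (6, 31) = (6, 31)
  bit 1 = 1: acc = (6, 31) + (26, 26) = (12, 26)

3P = (12, 26)


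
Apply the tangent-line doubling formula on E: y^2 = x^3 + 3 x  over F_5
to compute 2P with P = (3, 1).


Doubling: s = (3 x1^2 + a) / (2 y1)
s = (3*3^2 + 3) / (2*1) mod 5 = 0
x3 = s^2 - 2 x1 mod 5 = 0^2 - 2*3 = 4
y3 = s (x1 - x3) - y1 mod 5 = 0 * (3 - 4) - 1 = 4

2P = (4, 4)


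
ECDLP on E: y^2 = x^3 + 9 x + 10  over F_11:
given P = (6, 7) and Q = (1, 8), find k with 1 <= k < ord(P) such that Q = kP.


Enumerate multiples of P until we hit Q = (1, 8):
  1P = (6, 7)
  2P = (2, 6)
  3P = (1, 8)
Match found at i = 3.

k = 3


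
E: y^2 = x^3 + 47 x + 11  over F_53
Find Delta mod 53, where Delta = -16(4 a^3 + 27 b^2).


4 a^3 + 27 b^2 = 4*47^3 + 27*11^2 = 415292 + 3267 = 418559
Delta = -16 * (418559) = -6696944
Delta mod 53 = 30

Delta = 30 (mod 53)


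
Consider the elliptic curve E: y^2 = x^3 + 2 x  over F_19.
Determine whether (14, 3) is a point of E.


Check whether y^2 = x^3 + 2 x + 0 (mod 19) for (x, y) = (14, 3).
LHS: y^2 = 3^2 mod 19 = 9
RHS: x^3 + 2 x + 0 = 14^3 + 2*14 + 0 mod 19 = 17
LHS != RHS

No, not on the curve


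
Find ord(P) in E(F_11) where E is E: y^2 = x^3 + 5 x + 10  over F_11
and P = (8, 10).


Compute successive multiples of P until we hit O:
  1P = (8, 10)
  2P = (9, 6)
  3P = (10, 9)
  4P = (7, 6)
  5P = (1, 7)
  6P = (6, 5)
  7P = (6, 6)
  8P = (1, 4)
  ... (continuing to 13P)
  13P = O

ord(P) = 13


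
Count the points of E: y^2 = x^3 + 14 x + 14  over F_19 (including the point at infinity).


For each x in F_19, count y with y^2 = x^3 + 14 x + 14 mod 19:
  x = 3: RHS = 7, y in [8, 11]  -> 2 point(s)
  x = 4: RHS = 1, y in [1, 18]  -> 2 point(s)
  x = 5: RHS = 0, y in [0]  -> 1 point(s)
  x = 8: RHS = 11, y in [7, 12]  -> 2 point(s)
  x = 11: RHS = 17, y in [6, 13]  -> 2 point(s)
  x = 14: RHS = 9, y in [3, 16]  -> 2 point(s)
  x = 17: RHS = 16, y in [4, 15]  -> 2 point(s)
Affine points: 13. Add the point at infinity: total = 14.

#E(F_19) = 14


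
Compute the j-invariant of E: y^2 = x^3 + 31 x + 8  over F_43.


Delta = -16(4 a^3 + 27 b^2) mod 43 = 40
-1728 * (4 a)^3 = -1728 * (4*31)^3 mod 43 = 11
j = 11 * 40^(-1) mod 43 = 25

j = 25 (mod 43)


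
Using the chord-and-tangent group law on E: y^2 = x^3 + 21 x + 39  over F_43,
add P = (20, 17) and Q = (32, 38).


P != Q, so use the chord formula.
s = (y2 - y1) / (x2 - x1) = (21) / (12) mod 43 = 34
x3 = s^2 - x1 - x2 mod 43 = 34^2 - 20 - 32 = 29
y3 = s (x1 - x3) - y1 mod 43 = 34 * (20 - 29) - 17 = 21

P + Q = (29, 21)


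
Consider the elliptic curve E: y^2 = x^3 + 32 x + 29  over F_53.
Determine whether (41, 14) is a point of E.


Check whether y^2 = x^3 + 32 x + 29 (mod 53) for (x, y) = (41, 14).
LHS: y^2 = 14^2 mod 53 = 37
RHS: x^3 + 32 x + 29 = 41^3 + 32*41 + 29 mod 53 = 37
LHS = RHS

Yes, on the curve


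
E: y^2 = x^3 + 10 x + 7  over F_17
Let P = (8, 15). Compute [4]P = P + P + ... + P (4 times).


k = 4 = 100_2 (binary, LSB first: 001)
Double-and-add from P = (8, 15):
  bit 0 = 0: acc unchanged = O
  bit 1 = 0: acc unchanged = O
  bit 2 = 1: acc = O + (4, 3) = (4, 3)

4P = (4, 3)


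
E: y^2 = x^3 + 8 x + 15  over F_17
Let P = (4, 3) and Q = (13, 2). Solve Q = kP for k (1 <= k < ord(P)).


Enumerate multiples of P until we hit Q = (13, 2):
  1P = (4, 3)
  2P = (13, 15)
  3P = (15, 5)
  4P = (0, 7)
  5P = (14, 7)
  6P = (8, 9)
  7P = (3, 7)
  8P = (9, 0)
  9P = (3, 10)
  10P = (8, 8)
  11P = (14, 10)
  12P = (0, 10)
  13P = (15, 12)
  14P = (13, 2)
Match found at i = 14.

k = 14


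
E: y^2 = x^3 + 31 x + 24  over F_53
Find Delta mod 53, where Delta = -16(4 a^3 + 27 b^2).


4 a^3 + 27 b^2 = 4*31^3 + 27*24^2 = 119164 + 15552 = 134716
Delta = -16 * (134716) = -2155456
Delta mod 53 = 1

Delta = 1 (mod 53)


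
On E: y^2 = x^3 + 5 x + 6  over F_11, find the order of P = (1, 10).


Compute successive multiples of P until we hit O:
  1P = (1, 10)
  2P = (3, 9)
  3P = (10, 0)
  4P = (3, 2)
  5P = (1, 1)
  6P = O

ord(P) = 6


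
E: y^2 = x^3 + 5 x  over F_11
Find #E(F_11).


For each x in F_11, count y with y^2 = x^3 + 5 x + 0 mod 11:
  x = 0: RHS = 0, y in [0]  -> 1 point(s)
  x = 3: RHS = 9, y in [3, 8]  -> 2 point(s)
  x = 6: RHS = 4, y in [2, 9]  -> 2 point(s)
  x = 7: RHS = 4, y in [2, 9]  -> 2 point(s)
  x = 9: RHS = 4, y in [2, 9]  -> 2 point(s)
  x = 10: RHS = 5, y in [4, 7]  -> 2 point(s)
Affine points: 11. Add the point at infinity: total = 12.

#E(F_11) = 12


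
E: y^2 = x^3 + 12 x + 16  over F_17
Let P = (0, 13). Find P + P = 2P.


Doubling: s = (3 x1^2 + a) / (2 y1)
s = (3*0^2 + 12) / (2*13) mod 17 = 7
x3 = s^2 - 2 x1 mod 17 = 7^2 - 2*0 = 15
y3 = s (x1 - x3) - y1 mod 17 = 7 * (0 - 15) - 13 = 1

2P = (15, 1)


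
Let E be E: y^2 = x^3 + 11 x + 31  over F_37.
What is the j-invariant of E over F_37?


Delta = -16(4 a^3 + 27 b^2) mod 37 = 15
-1728 * (4 a)^3 = -1728 * (4*11)^3 mod 37 = 36
j = 36 * 15^(-1) mod 37 = 32

j = 32 (mod 37)


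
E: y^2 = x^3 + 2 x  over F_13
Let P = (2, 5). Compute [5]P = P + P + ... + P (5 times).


k = 5 = 101_2 (binary, LSB first: 101)
Double-and-add from P = (2, 5):
  bit 0 = 1: acc = O + (2, 5) = (2, 5)
  bit 1 = 0: acc unchanged = (2, 5)
  bit 2 = 1: acc = (2, 5) + (1, 9) = (0, 0)

5P = (0, 0)


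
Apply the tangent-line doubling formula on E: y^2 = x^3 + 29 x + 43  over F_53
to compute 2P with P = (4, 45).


Doubling: s = (3 x1^2 + a) / (2 y1)
s = (3*4^2 + 29) / (2*45) mod 53 = 25
x3 = s^2 - 2 x1 mod 53 = 25^2 - 2*4 = 34
y3 = s (x1 - x3) - y1 mod 53 = 25 * (4 - 34) - 45 = 0

2P = (34, 0)


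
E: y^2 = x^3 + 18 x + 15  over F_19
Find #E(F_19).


For each x in F_19, count y with y^2 = x^3 + 18 x + 15 mod 19:
  x = 3: RHS = 1, y in [1, 18]  -> 2 point(s)
  x = 6: RHS = 16, y in [4, 15]  -> 2 point(s)
  x = 7: RHS = 9, y in [3, 16]  -> 2 point(s)
  x = 8: RHS = 6, y in [5, 14]  -> 2 point(s)
  x = 10: RHS = 17, y in [6, 13]  -> 2 point(s)
  x = 11: RHS = 5, y in [9, 10]  -> 2 point(s)
  x = 14: RHS = 9, y in [3, 16]  -> 2 point(s)
  x = 17: RHS = 9, y in [3, 16]  -> 2 point(s)
Affine points: 16. Add the point at infinity: total = 17.

#E(F_19) = 17


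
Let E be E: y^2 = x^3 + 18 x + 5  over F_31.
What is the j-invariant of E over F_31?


Delta = -16(4 a^3 + 27 b^2) mod 31 = 11
-1728 * (4 a)^3 = -1728 * (4*18)^3 mod 31 = 2
j = 2 * 11^(-1) mod 31 = 3

j = 3 (mod 31)


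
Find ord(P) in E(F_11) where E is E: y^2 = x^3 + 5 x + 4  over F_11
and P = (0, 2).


Compute successive multiples of P until we hit O:
  1P = (0, 2)
  2P = (5, 0)
  3P = (0, 9)
  4P = O

ord(P) = 4


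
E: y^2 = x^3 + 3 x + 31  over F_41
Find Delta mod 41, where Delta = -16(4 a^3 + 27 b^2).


4 a^3 + 27 b^2 = 4*3^3 + 27*31^2 = 108 + 25947 = 26055
Delta = -16 * (26055) = -416880
Delta mod 41 = 8

Delta = 8 (mod 41)


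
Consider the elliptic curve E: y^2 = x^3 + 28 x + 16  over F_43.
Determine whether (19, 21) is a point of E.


Check whether y^2 = x^3 + 28 x + 16 (mod 43) for (x, y) = (19, 21).
LHS: y^2 = 21^2 mod 43 = 11
RHS: x^3 + 28 x + 16 = 19^3 + 28*19 + 16 mod 43 = 11
LHS = RHS

Yes, on the curve


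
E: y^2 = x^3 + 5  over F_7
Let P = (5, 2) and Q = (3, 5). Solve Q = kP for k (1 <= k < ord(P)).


Enumerate multiples of P until we hit Q = (3, 5):
  1P = (5, 2)
  2P = (6, 2)
  3P = (3, 5)
Match found at i = 3.

k = 3


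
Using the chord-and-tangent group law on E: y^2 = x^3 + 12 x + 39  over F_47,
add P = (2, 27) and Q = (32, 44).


P != Q, so use the chord formula.
s = (y2 - y1) / (x2 - x1) = (17) / (30) mod 47 = 46
x3 = s^2 - x1 - x2 mod 47 = 46^2 - 2 - 32 = 14
y3 = s (x1 - x3) - y1 mod 47 = 46 * (2 - 14) - 27 = 32

P + Q = (14, 32)


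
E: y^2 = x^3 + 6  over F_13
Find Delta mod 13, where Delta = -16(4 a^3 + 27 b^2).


4 a^3 + 27 b^2 = 4*0^3 + 27*6^2 = 0 + 972 = 972
Delta = -16 * (972) = -15552
Delta mod 13 = 9

Delta = 9 (mod 13)


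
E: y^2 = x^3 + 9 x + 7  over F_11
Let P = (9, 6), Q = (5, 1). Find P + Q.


P != Q, so use the chord formula.
s = (y2 - y1) / (x2 - x1) = (6) / (7) mod 11 = 4
x3 = s^2 - x1 - x2 mod 11 = 4^2 - 9 - 5 = 2
y3 = s (x1 - x3) - y1 mod 11 = 4 * (9 - 2) - 6 = 0

P + Q = (2, 0)


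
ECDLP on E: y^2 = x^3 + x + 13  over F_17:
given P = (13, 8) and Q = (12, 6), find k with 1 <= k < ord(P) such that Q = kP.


Enumerate multiples of P until we hit Q = (12, 6):
  1P = (13, 8)
  2P = (12, 11)
  3P = (1, 7)
  4P = (1, 10)
  5P = (12, 6)
Match found at i = 5.

k = 5


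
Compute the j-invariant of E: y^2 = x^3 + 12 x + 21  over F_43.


Delta = -16(4 a^3 + 27 b^2) mod 43 = 25
-1728 * (4 a)^3 = -1728 * (4*12)^3 mod 43 = 32
j = 32 * 25^(-1) mod 43 = 3

j = 3 (mod 43)


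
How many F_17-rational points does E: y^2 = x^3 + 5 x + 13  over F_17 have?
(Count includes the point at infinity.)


For each x in F_17, count y with y^2 = x^3 + 5 x + 13 mod 17:
  x = 0: RHS = 13, y in [8, 9]  -> 2 point(s)
  x = 1: RHS = 2, y in [6, 11]  -> 2 point(s)
  x = 3: RHS = 4, y in [2, 15]  -> 2 point(s)
  x = 6: RHS = 4, y in [2, 15]  -> 2 point(s)
  x = 7: RHS = 0, y in [0]  -> 1 point(s)
  x = 8: RHS = 4, y in [2, 15]  -> 2 point(s)
  x = 10: RHS = 9, y in [3, 14]  -> 2 point(s)
  x = 12: RHS = 16, y in [4, 13]  -> 2 point(s)
Affine points: 15. Add the point at infinity: total = 16.

#E(F_17) = 16


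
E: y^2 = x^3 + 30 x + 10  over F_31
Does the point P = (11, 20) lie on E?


Check whether y^2 = x^3 + 30 x + 10 (mod 31) for (x, y) = (11, 20).
LHS: y^2 = 20^2 mod 31 = 28
RHS: x^3 + 30 x + 10 = 11^3 + 30*11 + 10 mod 31 = 28
LHS = RHS

Yes, on the curve


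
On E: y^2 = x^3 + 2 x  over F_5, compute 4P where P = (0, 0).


k = 4 = 100_2 (binary, LSB first: 001)
Double-and-add from P = (0, 0):
  bit 0 = 0: acc unchanged = O
  bit 1 = 0: acc unchanged = O
  bit 2 = 1: acc = O + O = O

4P = O


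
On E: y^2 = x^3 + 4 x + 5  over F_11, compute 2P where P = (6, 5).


Doubling: s = (3 x1^2 + a) / (2 y1)
s = (3*6^2 + 4) / (2*5) mod 11 = 9
x3 = s^2 - 2 x1 mod 11 = 9^2 - 2*6 = 3
y3 = s (x1 - x3) - y1 mod 11 = 9 * (6 - 3) - 5 = 0

2P = (3, 0)


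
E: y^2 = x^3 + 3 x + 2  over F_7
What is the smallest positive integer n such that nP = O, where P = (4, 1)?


Compute successive multiples of P until we hit O:
  1P = (4, 1)
  2P = (0, 3)
  3P = (5, 3)
  4P = (2, 3)
  5P = (2, 4)
  6P = (5, 4)
  7P = (0, 4)
  8P = (4, 6)
  ... (continuing to 9P)
  9P = O

ord(P) = 9


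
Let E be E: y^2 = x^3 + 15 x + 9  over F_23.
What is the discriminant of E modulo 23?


4 a^3 + 27 b^2 = 4*15^3 + 27*9^2 = 13500 + 2187 = 15687
Delta = -16 * (15687) = -250992
Delta mod 23 = 7

Delta = 7 (mod 23)


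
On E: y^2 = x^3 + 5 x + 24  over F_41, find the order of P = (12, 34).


Compute successive multiples of P until we hit O:
  1P = (12, 34)
  2P = (18, 1)
  3P = (31, 9)
  4P = (7, 22)
  5P = (13, 21)
  6P = (21, 1)
  7P = (26, 31)
  8P = (2, 40)
  ... (continuing to 49P)
  49P = O

ord(P) = 49


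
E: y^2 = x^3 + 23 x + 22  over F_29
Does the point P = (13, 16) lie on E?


Check whether y^2 = x^3 + 23 x + 22 (mod 29) for (x, y) = (13, 16).
LHS: y^2 = 16^2 mod 29 = 24
RHS: x^3 + 23 x + 22 = 13^3 + 23*13 + 22 mod 29 = 24
LHS = RHS

Yes, on the curve


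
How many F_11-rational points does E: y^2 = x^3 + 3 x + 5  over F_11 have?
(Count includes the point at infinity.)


For each x in F_11, count y with y^2 = x^3 + 3 x + 5 mod 11:
  x = 0: RHS = 5, y in [4, 7]  -> 2 point(s)
  x = 1: RHS = 9, y in [3, 8]  -> 2 point(s)
  x = 4: RHS = 4, y in [2, 9]  -> 2 point(s)
  x = 10: RHS = 1, y in [1, 10]  -> 2 point(s)
Affine points: 8. Add the point at infinity: total = 9.

#E(F_11) = 9


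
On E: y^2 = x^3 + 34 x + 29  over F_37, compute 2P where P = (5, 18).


Doubling: s = (3 x1^2 + a) / (2 y1)
s = (3*5^2 + 34) / (2*18) mod 37 = 2
x3 = s^2 - 2 x1 mod 37 = 2^2 - 2*5 = 31
y3 = s (x1 - x3) - y1 mod 37 = 2 * (5 - 31) - 18 = 4

2P = (31, 4)


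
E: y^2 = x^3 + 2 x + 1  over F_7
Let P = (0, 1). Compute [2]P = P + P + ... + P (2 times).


k = 2 = 10_2 (binary, LSB first: 01)
Double-and-add from P = (0, 1):
  bit 0 = 0: acc unchanged = O
  bit 1 = 1: acc = O + (1, 5) = (1, 5)

2P = (1, 5)


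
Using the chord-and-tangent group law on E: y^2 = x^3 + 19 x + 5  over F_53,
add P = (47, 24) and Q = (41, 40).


P != Q, so use the chord formula.
s = (y2 - y1) / (x2 - x1) = (16) / (47) mod 53 = 15
x3 = s^2 - x1 - x2 mod 53 = 15^2 - 47 - 41 = 31
y3 = s (x1 - x3) - y1 mod 53 = 15 * (47 - 31) - 24 = 4

P + Q = (31, 4)


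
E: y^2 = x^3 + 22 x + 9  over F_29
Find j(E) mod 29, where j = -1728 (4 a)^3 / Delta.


Delta = -16(4 a^3 + 27 b^2) mod 29 = 10
-1728 * (4 a)^3 = -1728 * (4*22)^3 mod 29 = 12
j = 12 * 10^(-1) mod 29 = 7

j = 7 (mod 29)


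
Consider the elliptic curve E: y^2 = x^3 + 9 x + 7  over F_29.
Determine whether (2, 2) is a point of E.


Check whether y^2 = x^3 + 9 x + 7 (mod 29) for (x, y) = (2, 2).
LHS: y^2 = 2^2 mod 29 = 4
RHS: x^3 + 9 x + 7 = 2^3 + 9*2 + 7 mod 29 = 4
LHS = RHS

Yes, on the curve


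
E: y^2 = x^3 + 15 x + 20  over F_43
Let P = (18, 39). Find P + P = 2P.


Doubling: s = (3 x1^2 + a) / (2 y1)
s = (3*18^2 + 15) / (2*39) mod 43 = 11
x3 = s^2 - 2 x1 mod 43 = 11^2 - 2*18 = 42
y3 = s (x1 - x3) - y1 mod 43 = 11 * (18 - 42) - 39 = 41

2P = (42, 41)


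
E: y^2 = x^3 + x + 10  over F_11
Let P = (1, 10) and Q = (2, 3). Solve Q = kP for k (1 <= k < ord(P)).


Enumerate multiples of P until we hit Q = (2, 3):
  1P = (1, 10)
  2P = (2, 3)
Match found at i = 2.

k = 2


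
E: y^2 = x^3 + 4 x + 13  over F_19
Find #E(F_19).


For each x in F_19, count y with y^2 = x^3 + 4 x + 13 mod 19:
  x = 4: RHS = 17, y in [6, 13]  -> 2 point(s)
  x = 5: RHS = 6, y in [5, 14]  -> 2 point(s)
  x = 6: RHS = 6, y in [5, 14]  -> 2 point(s)
  x = 7: RHS = 4, y in [2, 17]  -> 2 point(s)
  x = 8: RHS = 6, y in [5, 14]  -> 2 point(s)
  x = 11: RHS = 1, y in [1, 18]  -> 2 point(s)
  x = 13: RHS = 1, y in [1, 18]  -> 2 point(s)
  x = 14: RHS = 1, y in [1, 18]  -> 2 point(s)
  x = 15: RHS = 9, y in [3, 16]  -> 2 point(s)
  x = 17: RHS = 16, y in [4, 15]  -> 2 point(s)
Affine points: 20. Add the point at infinity: total = 21.

#E(F_19) = 21


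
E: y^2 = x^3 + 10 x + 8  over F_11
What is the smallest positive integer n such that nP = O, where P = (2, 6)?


Compute successive multiples of P until we hit O:
  1P = (2, 6)
  2P = (7, 5)
  3P = (6, 8)
  4P = (6, 3)
  5P = (7, 6)
  6P = (2, 5)
  7P = O

ord(P) = 7


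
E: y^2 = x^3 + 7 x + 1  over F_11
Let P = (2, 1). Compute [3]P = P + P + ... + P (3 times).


k = 3 = 11_2 (binary, LSB first: 11)
Double-and-add from P = (2, 1):
  bit 0 = 1: acc = O + (2, 1) = (2, 1)
  bit 1 = 1: acc = (2, 1) + (1, 3) = (1, 8)

3P = (1, 8)


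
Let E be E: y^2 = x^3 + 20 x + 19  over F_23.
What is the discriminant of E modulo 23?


4 a^3 + 27 b^2 = 4*20^3 + 27*19^2 = 32000 + 9747 = 41747
Delta = -16 * (41747) = -667952
Delta mod 23 = 14

Delta = 14 (mod 23)


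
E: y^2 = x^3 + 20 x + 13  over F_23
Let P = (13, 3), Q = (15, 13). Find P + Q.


P != Q, so use the chord formula.
s = (y2 - y1) / (x2 - x1) = (10) / (2) mod 23 = 5
x3 = s^2 - x1 - x2 mod 23 = 5^2 - 13 - 15 = 20
y3 = s (x1 - x3) - y1 mod 23 = 5 * (13 - 20) - 3 = 8

P + Q = (20, 8)


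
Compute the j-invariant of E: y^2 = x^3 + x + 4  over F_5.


Delta = -16(4 a^3 + 27 b^2) mod 5 = 4
-1728 * (4 a)^3 = -1728 * (4*1)^3 mod 5 = 3
j = 3 * 4^(-1) mod 5 = 2

j = 2 (mod 5)


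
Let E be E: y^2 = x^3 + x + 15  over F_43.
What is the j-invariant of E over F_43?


Delta = -16(4 a^3 + 27 b^2) mod 43 = 2
-1728 * (4 a)^3 = -1728 * (4*1)^3 mod 43 = 4
j = 4 * 2^(-1) mod 43 = 2

j = 2 (mod 43)


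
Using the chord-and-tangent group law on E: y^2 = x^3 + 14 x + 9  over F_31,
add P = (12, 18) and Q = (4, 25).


P != Q, so use the chord formula.
s = (y2 - y1) / (x2 - x1) = (7) / (23) mod 31 = 3
x3 = s^2 - x1 - x2 mod 31 = 3^2 - 12 - 4 = 24
y3 = s (x1 - x3) - y1 mod 31 = 3 * (12 - 24) - 18 = 8

P + Q = (24, 8)


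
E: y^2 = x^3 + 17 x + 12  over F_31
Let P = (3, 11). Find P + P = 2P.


Doubling: s = (3 x1^2 + a) / (2 y1)
s = (3*3^2 + 17) / (2*11) mod 31 = 2
x3 = s^2 - 2 x1 mod 31 = 2^2 - 2*3 = 29
y3 = s (x1 - x3) - y1 mod 31 = 2 * (3 - 29) - 11 = 30

2P = (29, 30)


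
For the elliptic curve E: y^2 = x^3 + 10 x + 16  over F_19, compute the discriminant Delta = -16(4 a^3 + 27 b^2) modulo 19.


4 a^3 + 27 b^2 = 4*10^3 + 27*16^2 = 4000 + 6912 = 10912
Delta = -16 * (10912) = -174592
Delta mod 19 = 18

Delta = 18 (mod 19)


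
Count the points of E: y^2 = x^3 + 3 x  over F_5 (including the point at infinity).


For each x in F_5, count y with y^2 = x^3 + 3 x + 0 mod 5:
  x = 0: RHS = 0, y in [0]  -> 1 point(s)
  x = 1: RHS = 4, y in [2, 3]  -> 2 point(s)
  x = 2: RHS = 4, y in [2, 3]  -> 2 point(s)
  x = 3: RHS = 1, y in [1, 4]  -> 2 point(s)
  x = 4: RHS = 1, y in [1, 4]  -> 2 point(s)
Affine points: 9. Add the point at infinity: total = 10.

#E(F_5) = 10


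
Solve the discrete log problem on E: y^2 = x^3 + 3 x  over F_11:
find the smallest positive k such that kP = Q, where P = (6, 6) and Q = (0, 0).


Enumerate multiples of P until we hit Q = (0, 0):
  1P = (6, 6)
  2P = (0, 0)
Match found at i = 2.

k = 2


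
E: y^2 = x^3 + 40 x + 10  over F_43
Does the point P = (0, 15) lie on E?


Check whether y^2 = x^3 + 40 x + 10 (mod 43) for (x, y) = (0, 15).
LHS: y^2 = 15^2 mod 43 = 10
RHS: x^3 + 40 x + 10 = 0^3 + 40*0 + 10 mod 43 = 10
LHS = RHS

Yes, on the curve


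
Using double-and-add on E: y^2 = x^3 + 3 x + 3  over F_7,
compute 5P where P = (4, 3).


k = 5 = 101_2 (binary, LSB first: 101)
Double-and-add from P = (4, 3):
  bit 0 = 1: acc = O + (4, 3) = (4, 3)
  bit 1 = 0: acc unchanged = (4, 3)
  bit 2 = 1: acc = (4, 3) + (3, 5) = (4, 4)

5P = (4, 4)


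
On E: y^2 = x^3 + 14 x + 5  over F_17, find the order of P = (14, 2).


Compute successive multiples of P until we hit O:
  1P = (14, 2)
  2P = (8, 0)
  3P = (14, 15)
  4P = O

ord(P) = 4


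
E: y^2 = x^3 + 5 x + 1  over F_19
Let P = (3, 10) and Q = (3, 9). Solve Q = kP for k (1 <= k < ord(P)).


Enumerate multiples of P until we hit Q = (3, 9):
  1P = (3, 10)
  2P = (11, 0)
  3P = (3, 9)
Match found at i = 3.

k = 3


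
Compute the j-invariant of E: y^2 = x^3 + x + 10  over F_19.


Delta = -16(4 a^3 + 27 b^2) mod 19 = 18
-1728 * (4 a)^3 = -1728 * (4*1)^3 mod 19 = 7
j = 7 * 18^(-1) mod 19 = 12

j = 12 (mod 19)


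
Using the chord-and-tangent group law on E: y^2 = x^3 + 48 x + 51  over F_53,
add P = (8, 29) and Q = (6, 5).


P != Q, so use the chord formula.
s = (y2 - y1) / (x2 - x1) = (29) / (51) mod 53 = 12
x3 = s^2 - x1 - x2 mod 53 = 12^2 - 8 - 6 = 24
y3 = s (x1 - x3) - y1 mod 53 = 12 * (8 - 24) - 29 = 44

P + Q = (24, 44)


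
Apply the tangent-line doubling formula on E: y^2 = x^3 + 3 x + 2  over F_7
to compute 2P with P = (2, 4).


Doubling: s = (3 x1^2 + a) / (2 y1)
s = (3*2^2 + 3) / (2*4) mod 7 = 1
x3 = s^2 - 2 x1 mod 7 = 1^2 - 2*2 = 4
y3 = s (x1 - x3) - y1 mod 7 = 1 * (2 - 4) - 4 = 1

2P = (4, 1)


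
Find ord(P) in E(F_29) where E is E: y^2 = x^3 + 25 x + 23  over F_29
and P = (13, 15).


Compute successive multiples of P until we hit O:
  1P = (13, 15)
  2P = (16, 13)
  3P = (23, 11)
  4P = (21, 23)
  5P = (25, 2)
  6P = (25, 27)
  7P = (21, 6)
  8P = (23, 18)
  ... (continuing to 11P)
  11P = O

ord(P) = 11


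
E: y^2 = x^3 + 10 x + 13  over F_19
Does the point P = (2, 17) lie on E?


Check whether y^2 = x^3 + 10 x + 13 (mod 19) for (x, y) = (2, 17).
LHS: y^2 = 17^2 mod 19 = 4
RHS: x^3 + 10 x + 13 = 2^3 + 10*2 + 13 mod 19 = 3
LHS != RHS

No, not on the curve


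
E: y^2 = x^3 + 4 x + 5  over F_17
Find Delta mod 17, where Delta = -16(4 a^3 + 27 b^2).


4 a^3 + 27 b^2 = 4*4^3 + 27*5^2 = 256 + 675 = 931
Delta = -16 * (931) = -14896
Delta mod 17 = 13

Delta = 13 (mod 17)


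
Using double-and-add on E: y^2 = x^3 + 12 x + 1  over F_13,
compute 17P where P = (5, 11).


k = 17 = 10001_2 (binary, LSB first: 10001)
Double-and-add from P = (5, 11):
  bit 0 = 1: acc = O + (5, 11) = (5, 11)
  bit 1 = 0: acc unchanged = (5, 11)
  bit 2 = 0: acc unchanged = (5, 11)
  bit 3 = 0: acc unchanged = (5, 11)
  bit 4 = 1: acc = (5, 11) + (3, 8) = (4, 10)

17P = (4, 10)


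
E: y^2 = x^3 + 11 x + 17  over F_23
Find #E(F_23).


For each x in F_23, count y with y^2 = x^3 + 11 x + 17 mod 23:
  x = 1: RHS = 6, y in [11, 12]  -> 2 point(s)
  x = 2: RHS = 1, y in [1, 22]  -> 2 point(s)
  x = 3: RHS = 8, y in [10, 13]  -> 2 point(s)
  x = 5: RHS = 13, y in [6, 17]  -> 2 point(s)
  x = 6: RHS = 0, y in [0]  -> 1 point(s)
  x = 7: RHS = 0, y in [0]  -> 1 point(s)
  x = 10: RHS = 0, y in [0]  -> 1 point(s)
  x = 19: RHS = 1, y in [1, 22]  -> 2 point(s)
  x = 20: RHS = 3, y in [7, 16]  -> 2 point(s)
Affine points: 15. Add the point at infinity: total = 16.

#E(F_23) = 16


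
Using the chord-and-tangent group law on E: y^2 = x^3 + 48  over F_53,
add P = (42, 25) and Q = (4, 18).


P != Q, so use the chord formula.
s = (y2 - y1) / (x2 - x1) = (46) / (15) mod 53 = 49
x3 = s^2 - x1 - x2 mod 53 = 49^2 - 42 - 4 = 23
y3 = s (x1 - x3) - y1 mod 53 = 49 * (42 - 23) - 25 = 5

P + Q = (23, 5)


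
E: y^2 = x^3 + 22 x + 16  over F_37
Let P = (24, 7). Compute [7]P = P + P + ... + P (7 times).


k = 7 = 111_2 (binary, LSB first: 111)
Double-and-add from P = (24, 7):
  bit 0 = 1: acc = O + (24, 7) = (24, 7)
  bit 1 = 1: acc = (24, 7) + (0, 33) = (17, 7)
  bit 2 = 1: acc = (17, 7) + (33, 30) = (8, 36)

7P = (8, 36)


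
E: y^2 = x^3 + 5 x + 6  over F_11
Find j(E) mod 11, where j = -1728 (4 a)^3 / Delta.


Delta = -16(4 a^3 + 27 b^2) mod 11 = 10
-1728 * (4 a)^3 = -1728 * (4*5)^3 mod 11 = 8
j = 8 * 10^(-1) mod 11 = 3

j = 3 (mod 11)


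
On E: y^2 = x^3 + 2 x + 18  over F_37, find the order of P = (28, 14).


Compute successive multiples of P until we hit O:
  1P = (28, 14)
  2P = (9, 32)
  3P = (1, 13)
  4P = (18, 22)
  5P = (2, 17)
  6P = (19, 12)
  7P = (17, 9)
  8P = (13, 13)
  ... (continuing to 31P)
  31P = O

ord(P) = 31


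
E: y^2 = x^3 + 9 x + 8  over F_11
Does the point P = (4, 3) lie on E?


Check whether y^2 = x^3 + 9 x + 8 (mod 11) for (x, y) = (4, 3).
LHS: y^2 = 3^2 mod 11 = 9
RHS: x^3 + 9 x + 8 = 4^3 + 9*4 + 8 mod 11 = 9
LHS = RHS

Yes, on the curve


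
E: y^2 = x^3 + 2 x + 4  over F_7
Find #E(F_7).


For each x in F_7, count y with y^2 = x^3 + 2 x + 4 mod 7:
  x = 0: RHS = 4, y in [2, 5]  -> 2 point(s)
  x = 1: RHS = 0, y in [0]  -> 1 point(s)
  x = 2: RHS = 2, y in [3, 4]  -> 2 point(s)
  x = 3: RHS = 2, y in [3, 4]  -> 2 point(s)
  x = 6: RHS = 1, y in [1, 6]  -> 2 point(s)
Affine points: 9. Add the point at infinity: total = 10.

#E(F_7) = 10


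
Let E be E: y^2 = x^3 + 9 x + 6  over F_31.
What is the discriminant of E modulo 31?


4 a^3 + 27 b^2 = 4*9^3 + 27*6^2 = 2916 + 972 = 3888
Delta = -16 * (3888) = -62208
Delta mod 31 = 9

Delta = 9 (mod 31)


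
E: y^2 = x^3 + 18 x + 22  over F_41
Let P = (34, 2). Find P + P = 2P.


Doubling: s = (3 x1^2 + a) / (2 y1)
s = (3*34^2 + 18) / (2*2) mod 41 = 31
x3 = s^2 - 2 x1 mod 41 = 31^2 - 2*34 = 32
y3 = s (x1 - x3) - y1 mod 41 = 31 * (34 - 32) - 2 = 19

2P = (32, 19)


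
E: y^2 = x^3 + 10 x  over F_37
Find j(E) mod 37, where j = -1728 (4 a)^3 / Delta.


Delta = -16(4 a^3 + 27 b^2) mod 37 = 10
-1728 * (4 a)^3 = -1728 * (4*10)^3 mod 37 = 1
j = 1 * 10^(-1) mod 37 = 26

j = 26 (mod 37)


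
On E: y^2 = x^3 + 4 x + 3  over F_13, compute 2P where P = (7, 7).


Doubling: s = (3 x1^2 + a) / (2 y1)
s = (3*7^2 + 4) / (2*7) mod 13 = 8
x3 = s^2 - 2 x1 mod 13 = 8^2 - 2*7 = 11
y3 = s (x1 - x3) - y1 mod 13 = 8 * (7 - 11) - 7 = 0

2P = (11, 0)


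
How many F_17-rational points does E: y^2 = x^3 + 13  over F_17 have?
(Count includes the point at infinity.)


For each x in F_17, count y with y^2 = x^3 + 0 x + 13 mod 17:
  x = 0: RHS = 13, y in [8, 9]  -> 2 point(s)
  x = 2: RHS = 4, y in [2, 15]  -> 2 point(s)
  x = 4: RHS = 9, y in [3, 14]  -> 2 point(s)
  x = 5: RHS = 2, y in [6, 11]  -> 2 point(s)
  x = 6: RHS = 8, y in [5, 12]  -> 2 point(s)
  x = 7: RHS = 16, y in [4, 13]  -> 2 point(s)
  x = 8: RHS = 15, y in [7, 10]  -> 2 point(s)
  x = 11: RHS = 1, y in [1, 16]  -> 2 point(s)
  x = 13: RHS = 0, y in [0]  -> 1 point(s)
Affine points: 17. Add the point at infinity: total = 18.

#E(F_17) = 18


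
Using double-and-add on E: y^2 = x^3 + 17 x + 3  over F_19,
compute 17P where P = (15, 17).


k = 17 = 10001_2 (binary, LSB first: 10001)
Double-and-add from P = (15, 17):
  bit 0 = 1: acc = O + (15, 17) = (15, 17)
  bit 1 = 0: acc unchanged = (15, 17)
  bit 2 = 0: acc unchanged = (15, 17)
  bit 3 = 0: acc unchanged = (15, 17)
  bit 4 = 1: acc = (15, 17) + (6, 13) = (5, 17)

17P = (5, 17)


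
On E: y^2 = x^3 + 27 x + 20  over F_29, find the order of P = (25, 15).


Compute successive multiples of P until we hit O:
  1P = (25, 15)
  2P = (7, 1)
  3P = (13, 4)
  4P = (15, 28)
  5P = (2, 16)
  6P = (27, 4)
  7P = (0, 7)
  8P = (8, 9)
  ... (continuing to 31P)
  31P = O

ord(P) = 31


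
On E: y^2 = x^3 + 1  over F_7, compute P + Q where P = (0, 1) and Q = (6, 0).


P != Q, so use the chord formula.
s = (y2 - y1) / (x2 - x1) = (6) / (6) mod 7 = 1
x3 = s^2 - x1 - x2 mod 7 = 1^2 - 0 - 6 = 2
y3 = s (x1 - x3) - y1 mod 7 = 1 * (0 - 2) - 1 = 4

P + Q = (2, 4)


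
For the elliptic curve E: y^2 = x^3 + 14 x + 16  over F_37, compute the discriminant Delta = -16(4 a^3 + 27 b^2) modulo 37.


4 a^3 + 27 b^2 = 4*14^3 + 27*16^2 = 10976 + 6912 = 17888
Delta = -16 * (17888) = -286208
Delta mod 37 = 24

Delta = 24 (mod 37)


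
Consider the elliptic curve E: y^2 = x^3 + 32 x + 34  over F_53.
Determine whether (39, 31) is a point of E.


Check whether y^2 = x^3 + 32 x + 34 (mod 53) for (x, y) = (39, 31).
LHS: y^2 = 31^2 mod 53 = 7
RHS: x^3 + 32 x + 34 = 39^3 + 32*39 + 34 mod 53 = 22
LHS != RHS

No, not on the curve


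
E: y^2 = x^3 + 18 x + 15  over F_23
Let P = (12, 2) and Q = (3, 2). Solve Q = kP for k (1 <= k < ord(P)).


Enumerate multiples of P until we hit Q = (3, 2):
  1P = (12, 2)
  2P = (11, 7)
  3P = (2, 17)
  4P = (17, 17)
  5P = (3, 2)
Match found at i = 5.

k = 5


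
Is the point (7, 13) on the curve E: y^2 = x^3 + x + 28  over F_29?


Check whether y^2 = x^3 + 1 x + 28 (mod 29) for (x, y) = (7, 13).
LHS: y^2 = 13^2 mod 29 = 24
RHS: x^3 + 1 x + 28 = 7^3 + 1*7 + 28 mod 29 = 1
LHS != RHS

No, not on the curve


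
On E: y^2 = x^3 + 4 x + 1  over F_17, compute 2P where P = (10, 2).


Doubling: s = (3 x1^2 + a) / (2 y1)
s = (3*10^2 + 4) / (2*2) mod 17 = 8
x3 = s^2 - 2 x1 mod 17 = 8^2 - 2*10 = 10
y3 = s (x1 - x3) - y1 mod 17 = 8 * (10 - 10) - 2 = 15

2P = (10, 15)


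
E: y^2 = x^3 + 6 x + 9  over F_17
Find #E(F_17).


For each x in F_17, count y with y^2 = x^3 + 6 x + 9 mod 17:
  x = 0: RHS = 9, y in [3, 14]  -> 2 point(s)
  x = 1: RHS = 16, y in [4, 13]  -> 2 point(s)
  x = 8: RHS = 8, y in [5, 12]  -> 2 point(s)
  x = 10: RHS = 15, y in [7, 10]  -> 2 point(s)
  x = 14: RHS = 15, y in [7, 10]  -> 2 point(s)
  x = 16: RHS = 2, y in [6, 11]  -> 2 point(s)
Affine points: 12. Add the point at infinity: total = 13.

#E(F_17) = 13


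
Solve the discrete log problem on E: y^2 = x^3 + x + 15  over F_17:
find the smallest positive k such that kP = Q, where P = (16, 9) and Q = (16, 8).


Enumerate multiples of P until we hit Q = (16, 8):
  1P = (16, 9)
  2P = (1, 0)
  3P = (16, 8)
Match found at i = 3.

k = 3


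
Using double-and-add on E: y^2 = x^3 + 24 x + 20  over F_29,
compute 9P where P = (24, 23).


k = 9 = 1001_2 (binary, LSB first: 1001)
Double-and-add from P = (24, 23):
  bit 0 = 1: acc = O + (24, 23) = (24, 23)
  bit 1 = 0: acc unchanged = (24, 23)
  bit 2 = 0: acc unchanged = (24, 23)
  bit 3 = 1: acc = (24, 23) + (18, 22) = (12, 8)

9P = (12, 8)


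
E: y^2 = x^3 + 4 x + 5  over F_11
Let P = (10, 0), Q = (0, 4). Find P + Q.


P != Q, so use the chord formula.
s = (y2 - y1) / (x2 - x1) = (4) / (1) mod 11 = 4
x3 = s^2 - x1 - x2 mod 11 = 4^2 - 10 - 0 = 6
y3 = s (x1 - x3) - y1 mod 11 = 4 * (10 - 6) - 0 = 5

P + Q = (6, 5)


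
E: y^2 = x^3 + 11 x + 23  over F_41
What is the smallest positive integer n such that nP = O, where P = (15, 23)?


Compute successive multiples of P until we hit O:
  1P = (15, 23)
  2P = (6, 31)
  3P = (38, 2)
  4P = (11, 9)
  5P = (17, 11)
  6P = (4, 34)
  7P = (23, 26)
  8P = (23, 15)
  ... (continuing to 15P)
  15P = O

ord(P) = 15


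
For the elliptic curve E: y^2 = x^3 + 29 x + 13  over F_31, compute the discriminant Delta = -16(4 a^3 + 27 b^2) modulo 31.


4 a^3 + 27 b^2 = 4*29^3 + 27*13^2 = 97556 + 4563 = 102119
Delta = -16 * (102119) = -1633904
Delta mod 31 = 13

Delta = 13 (mod 31)


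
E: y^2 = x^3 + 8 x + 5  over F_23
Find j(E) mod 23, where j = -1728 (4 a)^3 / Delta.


Delta = -16(4 a^3 + 27 b^2) mod 23 = 17
-1728 * (4 a)^3 = -1728 * (4*8)^3 mod 23 = 21
j = 21 * 17^(-1) mod 23 = 8

j = 8 (mod 23)


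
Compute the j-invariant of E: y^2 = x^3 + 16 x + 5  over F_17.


Delta = -16(4 a^3 + 27 b^2) mod 17 = 8
-1728 * (4 a)^3 = -1728 * (4*16)^3 mod 17 = 7
j = 7 * 8^(-1) mod 17 = 3

j = 3 (mod 17)


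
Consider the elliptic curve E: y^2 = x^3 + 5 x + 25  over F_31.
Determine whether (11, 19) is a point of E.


Check whether y^2 = x^3 + 5 x + 25 (mod 31) for (x, y) = (11, 19).
LHS: y^2 = 19^2 mod 31 = 20
RHS: x^3 + 5 x + 25 = 11^3 + 5*11 + 25 mod 31 = 16
LHS != RHS

No, not on the curve


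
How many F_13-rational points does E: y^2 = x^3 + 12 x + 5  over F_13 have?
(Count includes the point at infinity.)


For each x in F_13, count y with y^2 = x^3 + 12 x + 5 mod 13:
  x = 3: RHS = 3, y in [4, 9]  -> 2 point(s)
  x = 4: RHS = 0, y in [0]  -> 1 point(s)
  x = 7: RHS = 3, y in [4, 9]  -> 2 point(s)
  x = 9: RHS = 10, y in [6, 7]  -> 2 point(s)
  x = 11: RHS = 12, y in [5, 8]  -> 2 point(s)
Affine points: 9. Add the point at infinity: total = 10.

#E(F_13) = 10
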